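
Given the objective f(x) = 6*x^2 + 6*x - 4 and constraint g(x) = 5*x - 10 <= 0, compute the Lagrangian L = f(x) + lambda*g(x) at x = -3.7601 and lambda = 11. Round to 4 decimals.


Step 1: Evaluate f(x).
f(-3.7601) = 6*(-3.7601)^2 + 6*(-3.7601) - 4 = 58.2695
Step 2: Evaluate g(x).
g(-3.7601) = 5*-3.7601 - 10 = -28.8005
Step 3: Compute Lagrangian.
L = 58.2695 + 11*-28.8005 = -258.536


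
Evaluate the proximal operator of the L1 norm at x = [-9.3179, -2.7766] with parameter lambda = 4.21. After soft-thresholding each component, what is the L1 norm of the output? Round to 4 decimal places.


Soft-thresholding with lambda = 4.21:
prox(-9.3179) = sign(-9.3179)*max(|-9.3179| - 4.21, 0) = -5.1079
prox(-2.7766) = sign(-2.7766)*max(|-2.7766| - 4.21, 0) = 0.0
prox(x) = [-5.1079, 0.0]
||prox(x)||_1 = 5.1079 + 0.0 = 5.1079


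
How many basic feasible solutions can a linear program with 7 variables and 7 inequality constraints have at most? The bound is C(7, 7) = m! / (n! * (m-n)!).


Each vertex corresponds to some choice of n active constraints out of m, so the number of vertices is at most C(m, n) = m! / (n!(m-n)!).
m = 7, n = 7
Numerator: 7 * 6 * 5 * 4 * 3 * 2 * 1
Denominator: 7! = 5040
C(7, 7) = 1


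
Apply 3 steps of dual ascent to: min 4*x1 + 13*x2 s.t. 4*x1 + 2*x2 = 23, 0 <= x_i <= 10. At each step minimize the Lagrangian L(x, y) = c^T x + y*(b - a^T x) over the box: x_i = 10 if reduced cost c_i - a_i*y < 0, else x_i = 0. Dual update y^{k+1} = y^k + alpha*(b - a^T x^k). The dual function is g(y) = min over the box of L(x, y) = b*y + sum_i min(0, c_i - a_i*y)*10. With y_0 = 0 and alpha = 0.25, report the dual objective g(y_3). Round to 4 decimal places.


Dual ascent for LP: min 4*x1 + 13*x2, 4*x1 + 2*x2 = 23, 0 <= x_i <= 10
Step 1: y^k = 0.0, reduced costs: (4.0, 13.0)
  x^k = (0.0, 0.0), subgradient = b - a^T x = 23.0
  y^{k+1} = 0.0 + 0.25*23.0 = 5.75
Step 2: y^k = 5.75, reduced costs: (-19.0, 1.5)
  x^k = (10.0, 0.0), subgradient = b - a^T x = -17.0
  y^{k+1} = 5.75 + 0.25*-17.0 = 1.5
Step 3: y^k = 1.5, reduced costs: (-2.0, 10.0)
  x^k = (10.0, 0.0), subgradient = b - a^T x = -17.0
  y^{k+1} = 1.5 + 0.25*-17.0 = -2.75
Dual objective at y_3 = -2.75: reduced costs (15.0, 18.5), box minimizer x = (0.0, 0.0)
g(y_3) = b*y + (c1 - a1*y)*x1 + (c2 - a2*y)*x2 = 23*(-2.75) + 15.0*0.0 + 18.5*0.0 = -63.25 + 0.0 + 0.0 = -63.25


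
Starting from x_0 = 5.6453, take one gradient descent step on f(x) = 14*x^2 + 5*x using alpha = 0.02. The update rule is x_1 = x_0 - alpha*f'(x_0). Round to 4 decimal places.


We compute the gradient at x_0 and apply the update.
f'(x) = 28*x + 5
f'(5.6453) = 28*5.6453 + 5 = 163.0684
x_1 = 5.6453 - 0.02*163.0684 = 2.3839


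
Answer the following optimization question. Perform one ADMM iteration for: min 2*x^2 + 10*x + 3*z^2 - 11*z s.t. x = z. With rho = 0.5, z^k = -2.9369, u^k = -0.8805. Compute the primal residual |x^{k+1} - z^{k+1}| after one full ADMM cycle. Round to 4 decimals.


ADMM iteration with rho = 0.5, z^k = -2.9369, u^k = -0.8805
Step 1: x-update.
Minimize 2*x^2 + 10*x + (0.5/2)*(x + 2.9369 - 0.8805)^2
FOC: (2*2 + 0.5)*x = -10 + 0.5*(-2.9369 + 0.8805)
x^{k+1} = -2.4507
Step 2: z-update.
Minimize 3*z^2 - 11*z + (0.5/2)*(-2.4507 - z - 0.8805)^2
FOC: (2*3 + 0.5)*z = 11 + 0.5*(-2.4507 - 0.8805)
z^{k+1} = 1.4361
Step 3: u-update.
u^{k+1} = -0.8805 - 2.4507 - 1.4361 = -4.7673
Step 4: Primal residual = |-2.4507 - 1.4361| = 3.8868


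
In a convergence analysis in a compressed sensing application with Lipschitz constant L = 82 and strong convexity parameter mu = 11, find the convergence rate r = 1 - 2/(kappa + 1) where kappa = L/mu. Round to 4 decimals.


Step 1: Compute the condition number.
kappa = L/mu = 82/11 = 7.4545
Step 2: Compute the convergence rate.
r = 1 - 2/(kappa + 1) = 1 - 2*mu/(L + mu) = (L - mu)/(L + mu) = 71/93 = 0.7634


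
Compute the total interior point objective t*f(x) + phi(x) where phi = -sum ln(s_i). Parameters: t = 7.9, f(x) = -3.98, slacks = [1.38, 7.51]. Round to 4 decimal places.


Step 1: Compute log-barrier.
ln values: [0.3221, 2.0162]
phi = -(0.3221 + 2.0162) = -2.3383
Step 2: Compute augmented objective.
t*f(x) = 7.9*-3.98 = -31.442
Total = -31.442 - 2.3383 = -33.7803


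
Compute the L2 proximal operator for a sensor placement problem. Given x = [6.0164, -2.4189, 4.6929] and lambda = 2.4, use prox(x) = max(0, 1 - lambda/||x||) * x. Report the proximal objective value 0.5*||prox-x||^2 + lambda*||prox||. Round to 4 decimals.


Step 1: Compute ||x||.
||x|| = 8.0045
Step 2: Compute scaling factor.
scale = max(0, 1 - 2.4/8.0045) = 0.7002
Step 3: prox(x) = [4.2125, -1.6936, 3.2858]
||prox(x)|| = 5.6045
Step 4: Proximal objective.
0.5*||prox-x||^2 = 2.88
lambda*||prox|| = 13.4508
Total = 16.3307


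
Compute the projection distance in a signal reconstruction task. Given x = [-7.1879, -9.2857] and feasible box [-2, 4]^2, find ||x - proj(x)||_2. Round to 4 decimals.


Project each component onto [-2, 4].
clip(-7.1879) = -2.0, clip(-9.2857) = -2.0
Projection = [-2.0, -2.0]
Squared diffs: [26.9143, 53.0814]
Distance = sqrt(79.9957) = 8.944


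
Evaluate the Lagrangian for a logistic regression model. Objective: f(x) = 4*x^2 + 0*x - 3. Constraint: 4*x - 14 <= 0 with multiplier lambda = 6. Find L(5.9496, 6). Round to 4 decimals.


Step 1: Evaluate f(x).
f(5.9496) = 4*5.9496^2 + 0*5.9496 - 3 = 138.591
Step 2: Evaluate g(x).
g(5.9496) = 4*5.9496 - 14 = 9.7984
Step 3: Compute Lagrangian.
L = 138.591 + 6*9.7984 = 197.3814


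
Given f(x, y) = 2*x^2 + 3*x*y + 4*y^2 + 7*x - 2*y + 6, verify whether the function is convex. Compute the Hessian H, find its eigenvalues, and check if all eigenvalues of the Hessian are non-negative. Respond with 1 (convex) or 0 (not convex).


The Hessian of f(x,y) = 2*x^2 + 3*x*y + 4*y^2 + 7*x - 2*y + 6 is:
H = [[4, 3], [3, 8]]
Trace = 4 + 8 = 12
Determinant = 4*8 - (3)^2 = 23
Discriminant = (12)^2 - 4*23 = 52.0
Eigenvalues: lambda_1 = 2.3944, lambda_2 = 9.6056
The function is convex.

1


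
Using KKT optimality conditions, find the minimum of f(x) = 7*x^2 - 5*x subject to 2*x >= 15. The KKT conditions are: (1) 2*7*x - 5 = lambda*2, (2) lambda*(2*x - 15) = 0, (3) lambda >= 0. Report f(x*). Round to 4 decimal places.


Step 1: Try lambda = 0 (constraint inactive).
x_unc = 5/(2*7) = 0.3571
Check: 2*0.3571 = 0.7142 < 15 -- violated!
Step 2: Constraint must be active: 2*x = 15
x* = 15/2 = 7.5
lambda = (2*7*7.5 - 5)/2 = 50.0
Step 3: Compute optimal value.
f(x*) = 7*7.5^2 - 5*7.5 = 356.25


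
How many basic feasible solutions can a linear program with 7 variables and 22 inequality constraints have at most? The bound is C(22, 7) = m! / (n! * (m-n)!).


Each vertex corresponds to some choice of n active constraints out of m, so the number of vertices is at most C(m, n) = m! / (n!(m-n)!).
m = 22, n = 7
Numerator: 22 * 21 * 20 * 19 * 18 * 17 * 16
Denominator: 7! = 5040
C(22, 7) = 170544


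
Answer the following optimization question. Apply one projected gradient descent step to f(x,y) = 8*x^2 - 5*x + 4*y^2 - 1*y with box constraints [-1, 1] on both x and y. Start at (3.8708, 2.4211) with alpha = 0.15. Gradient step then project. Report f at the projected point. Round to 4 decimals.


Step 1: Compute gradient at (3.8708, 2.4211).
grad_x = 2*8*3.8708 - 5 = 56.9328
grad_y = 2*4*2.4211 - 1 = 18.3688
Step 2: Gradient step.
x_raw = 3.8708 - 0.15*56.9328 = -4.6691
y_raw = 2.4211 - 0.15*18.3688 = -0.3342
Step 3: Project onto [-1, 1].
x_proj = clip(-4.6691) = -1.0
y_proj = clip(-0.3342) = -0.3342
Step 4: Evaluate f.
f(-1.0, -0.3342) = 13.781


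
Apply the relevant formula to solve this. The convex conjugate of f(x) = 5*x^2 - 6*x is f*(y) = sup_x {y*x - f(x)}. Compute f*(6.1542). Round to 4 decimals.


f*(y) = sup_x {y*x - a*x^2 - b*x} = sup_x {(y-b)*x - a*x^2}
FOC: (y - b) - 2a*x = 0 => x* = (y - b)/(2a)
x* = (6.1542 + 6)/(2*5) = 1.2154
f*(6.1542) = (y-b)^2/(4a) = (6.1542 + 6)^2/(4*5)
= 147.7246/20 = 7.3862


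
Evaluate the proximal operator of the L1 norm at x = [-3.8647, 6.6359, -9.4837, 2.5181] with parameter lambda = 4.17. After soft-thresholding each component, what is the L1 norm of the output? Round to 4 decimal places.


Soft-thresholding with lambda = 4.17:
prox(-3.8647) = sign(-3.8647)*max(|-3.8647| - 4.17, 0) = 0.0
prox(6.6359) = sign(6.6359)*max(|6.6359| - 4.17, 0) = 2.4659
prox(-9.4837) = sign(-9.4837)*max(|-9.4837| - 4.17, 0) = -5.3137
prox(2.5181) = sign(2.5181)*max(|2.5181| - 4.17, 0) = 0.0
prox(x) = [0.0, 2.4659, -5.3137, 0.0]
||prox(x)||_1 = 0.0 + 2.4659 + 5.3137 + 0.0 = 7.7796


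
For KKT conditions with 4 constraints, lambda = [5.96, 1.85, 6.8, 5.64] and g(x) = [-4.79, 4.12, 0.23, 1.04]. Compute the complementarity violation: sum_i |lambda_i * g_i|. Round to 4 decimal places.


KKT complementary slackness check:
lambda_1 * g_1 = 5.96 * -4.79 = -28.5484
lambda_2 * g_2 = 1.85 * 4.12 = 7.622
lambda_3 * g_3 = 6.8 * 0.23 = 1.564
lambda_4 * g_4 = 5.64 * 1.04 = 5.8656
Total violation = 28.5484 + 7.622 + 1.564 + 5.8656 = 43.6


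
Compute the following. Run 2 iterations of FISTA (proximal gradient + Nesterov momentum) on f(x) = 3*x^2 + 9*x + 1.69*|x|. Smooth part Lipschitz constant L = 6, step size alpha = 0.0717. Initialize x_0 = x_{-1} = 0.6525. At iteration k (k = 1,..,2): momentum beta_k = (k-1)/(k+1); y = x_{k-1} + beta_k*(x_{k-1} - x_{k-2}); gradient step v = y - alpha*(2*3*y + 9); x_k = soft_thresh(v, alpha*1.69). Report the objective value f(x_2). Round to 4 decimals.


FISTA on f(x) = 3*x^2 + 9*x + 1.69*|x|
L = 6, alpha = 0.0717
Iteration 1: beta = 0.0, y = 0.6525 + 0.0*(0.6525 - 0.6525) = 0.6525
  grad(y) = 12.915, v = y - alpha*grad = -0.2735
  prox(v) = soft_thresh(-0.2735, 0.1212) = -0.1523
Iteration 2: beta = 0.3333, y = -0.1523 + 0.3333*(-0.1523 - 0.6525) = -0.4206
  grad(y) = 6.4763, v = y - alpha*grad = -0.885
  prox(v) = soft_thresh(-0.885, 0.1212) = -0.7638
f(x_2) = 3*(-0.7638)^2 + 9*(-0.7638) + 1.69*|-0.7638| = -3.8332


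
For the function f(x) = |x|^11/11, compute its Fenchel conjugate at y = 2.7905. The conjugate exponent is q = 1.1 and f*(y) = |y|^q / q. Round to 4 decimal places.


The conjugate exponent q satisfies 1/p + 1/q = 1.
p = 11, so q = 11/(11 - 1) = 1.1
|y|^q = 2.7905^1.1 = 3.0921
f*(2.7905) = 3.0921 / 1.1 = 2.811


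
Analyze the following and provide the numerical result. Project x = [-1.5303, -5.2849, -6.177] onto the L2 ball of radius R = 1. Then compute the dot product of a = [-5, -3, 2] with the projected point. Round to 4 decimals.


Step 1: Compute ||x|| (intermediates to 6 decimals).
||x|| = sqrt((-1.5303)^2 + (-5.2849)^2 + (-6.177)^2) = 8.27208
Step 2: Project.
Since ||x|| > R, scale = R/||x|| = 1/8.27208 = 0.120889, proj(x) = scale * x
proj(x) = [-0.184996, -0.638886, -0.746731]
Step 3: Dot product.
a^T * proj(x) = -5*(-0.184996) - 3*(-0.638886) + 2*(-0.746731) = 1.3482


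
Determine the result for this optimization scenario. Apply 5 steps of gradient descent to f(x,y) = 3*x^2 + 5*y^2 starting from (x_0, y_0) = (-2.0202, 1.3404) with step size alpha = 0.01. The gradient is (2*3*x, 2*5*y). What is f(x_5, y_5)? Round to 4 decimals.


Gradient descent on f(x,y) = 3*x^2 + 5*y^2.
Starting point: (-2.0202, 1.3404), alpha = 0.01
Step 1: grad_x = 2*3*-2.0202 = -12.1212, grad_y = 2*5*1.3404 = 13.404
  x_1 = -2.0202 - 0.01*-12.1212 = -1.899
  y_1 = 1.3404 - 0.01*13.404 = 1.2064
Step 2: grad_x = 2*3*-1.899 = -11.3939, grad_y = 2*5*1.2064 = 12.0636
  x_2 = -1.899 - 0.01*-11.3939 = -1.785
  y_2 = 1.2064 - 0.01*12.0636 = 1.0857
Step 3: grad_x = 2*3*-1.785 = -10.7103, grad_y = 2*5*1.0857 = 10.8572
  x_3 = -1.785 - 0.01*-10.7103 = -1.6779
  y_3 = 1.0857 - 0.01*10.8572 = 0.9772
Step 4: grad_x = 2*3*-1.6779 = -10.0677, grad_y = 2*5*0.9772 = 9.7715
  x_4 = -1.6779 - 0.01*-10.0677 = -1.5773
  y_4 = 0.9772 - 0.01*9.7715 = 0.8794
Step 5: grad_x = 2*3*-1.5773 = -9.4636, grad_y = 2*5*0.8794 = 8.7944
  x_5 = -1.5773 - 0.01*-9.4636 = -1.4826
  y_5 = 0.8794 - 0.01*8.7944 = 0.7915
f(-1.4826, 0.7915) = 3*(-1.4826)^2 + 5*0.7915^2 = 9.7269


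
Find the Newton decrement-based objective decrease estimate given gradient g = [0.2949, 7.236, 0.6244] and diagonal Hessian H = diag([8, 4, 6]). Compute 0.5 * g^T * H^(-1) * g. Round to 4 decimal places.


Step 1: H is diagonal, so H^(-1) * g = [0.0369, 1.809, 0.1041].
Step 2: g^T H^(-1) g = sum_i g_i^2 / H_ii
  = (0.2949)^2/8 + (7.236)^2/4 + (0.6244)^2/6
  = 0.0109 + 13.0899 + 0.065 = 13.1658
Step 3: Objective decrease = 0.5 * g^T H^(-1) g = 6.5829


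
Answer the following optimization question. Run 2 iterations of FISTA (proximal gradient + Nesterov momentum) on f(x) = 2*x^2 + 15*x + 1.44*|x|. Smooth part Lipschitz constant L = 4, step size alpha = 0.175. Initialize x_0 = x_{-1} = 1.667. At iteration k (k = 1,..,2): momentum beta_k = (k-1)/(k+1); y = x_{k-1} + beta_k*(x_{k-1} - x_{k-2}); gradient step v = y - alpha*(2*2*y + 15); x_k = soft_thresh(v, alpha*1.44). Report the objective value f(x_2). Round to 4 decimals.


FISTA on f(x) = 2*x^2 + 15*x + 1.44*|x|
L = 4, alpha = 0.175
Iteration 1: beta = 0.0, y = 1.667 + 0.0*(1.667 - 1.667) = 1.667
  grad(y) = 21.668, v = y - alpha*grad = -2.1249
  prox(v) = soft_thresh(-2.1249, 0.252) = -1.8729
Iteration 2: beta = 0.3333, y = -1.8729 + 0.3333*(-1.8729 - 1.667) = -3.0529
  grad(y) = 2.7885, v = y - alpha*grad = -3.5409
  prox(v) = soft_thresh(-3.5409, 0.252) = -3.2889
f(x_2) = 2*(-3.2889)^2 + 15*(-3.2889) + 1.44*|-3.2889| = -22.9637


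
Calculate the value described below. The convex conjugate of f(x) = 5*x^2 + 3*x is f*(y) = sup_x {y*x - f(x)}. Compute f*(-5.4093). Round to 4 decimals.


f*(y) = sup_x {y*x - a*x^2 - b*x} = sup_x {(y-b)*x - a*x^2}
FOC: (y - b) - 2a*x = 0 => x* = (y - b)/(2a)
x* = (-5.4093 - 3)/(2*5) = -0.8409
f*(-5.4093) = (y-b)^2/(4a) = (-5.4093 - 3)^2/(4*5)
= 70.7163/20 = 3.5358


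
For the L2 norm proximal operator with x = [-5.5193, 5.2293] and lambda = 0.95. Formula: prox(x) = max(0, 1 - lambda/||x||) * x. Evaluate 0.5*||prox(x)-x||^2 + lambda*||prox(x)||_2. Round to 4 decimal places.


Step 1: Compute ||x||.
||x|| = 7.6032
Step 2: Compute scaling factor.
scale = max(0, 1 - 0.95/7.6032) = 0.8751
Step 3: prox(x) = [-4.8297, 4.5759]
||prox(x)|| = 6.6532
Step 4: Proximal objective.
0.5*||prox-x||^2 = 0.4513
lambda*||prox|| = 6.3205
Total = 6.7718


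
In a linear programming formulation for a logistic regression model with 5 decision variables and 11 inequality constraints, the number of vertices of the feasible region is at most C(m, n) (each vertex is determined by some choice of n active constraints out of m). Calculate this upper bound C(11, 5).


Each vertex corresponds to some choice of n active constraints out of m, so the number of vertices is at most C(m, n) = m! / (n!(m-n)!).
m = 11, n = 5
Numerator: 11 * 10 * 9 * 8 * 7
Denominator: 5! = 120
C(11, 5) = 462


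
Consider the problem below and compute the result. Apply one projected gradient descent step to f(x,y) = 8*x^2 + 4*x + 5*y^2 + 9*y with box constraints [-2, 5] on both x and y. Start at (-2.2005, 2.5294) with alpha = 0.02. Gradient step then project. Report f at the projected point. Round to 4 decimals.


Step 1: Compute gradient at (-2.2005, 2.5294).
grad_x = 2*8*-2.2005 + 4 = -31.208
grad_y = 2*5*2.5294 + 9 = 34.294
Step 2: Gradient step.
x_raw = -2.2005 - 0.02*-31.208 = -1.5763
y_raw = 2.5294 - 0.02*34.294 = 1.8435
Step 3: Project onto [-2, 5].
x_proj = clip(-1.5763) = -1.5763
y_proj = clip(1.8435) = 1.8435
Step 4: Evaluate f.
f(-1.5763, 1.8435) = 47.1579


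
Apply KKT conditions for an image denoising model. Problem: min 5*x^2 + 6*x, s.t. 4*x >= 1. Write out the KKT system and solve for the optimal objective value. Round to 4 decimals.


Step 1: Try lambda = 0 (constraint inactive).
x_unc = -6/(2*5) = -0.6
Check: 4*-0.6 = -2.4 < 1 -- violated!
Step 2: Constraint must be active: 4*x = 1
x* = 1/4 = 0.25
lambda = (2*5*0.25 + 6)/4 = 2.125
Step 3: Compute optimal value.
f(x*) = 5*0.25^2 + 6*0.25 = 1.8125


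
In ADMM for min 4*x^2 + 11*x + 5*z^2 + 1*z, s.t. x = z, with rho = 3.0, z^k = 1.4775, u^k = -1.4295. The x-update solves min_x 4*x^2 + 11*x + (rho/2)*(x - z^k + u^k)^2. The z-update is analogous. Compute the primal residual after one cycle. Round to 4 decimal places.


ADMM iteration with rho = 3.0, z^k = 1.4775, u^k = -1.4295
Step 1: x-update.
Minimize 4*x^2 + 11*x + (3.0/2)*(x - 1.4775 - 1.4295)^2
FOC: (2*4 + 3.0)*x = -11 + 3.0*(1.4775 + 1.4295)
x^{k+1} = -0.2072
Step 2: z-update.
Minimize 5*z^2 + 1*z + (3.0/2)*(-0.2072 - z - 1.4295)^2
FOC: (2*5 + 3.0)*z = -1 + 3.0*(-0.2072 - 1.4295)
z^{k+1} = -0.4546
Step 3: u-update.
u^{k+1} = -1.4295 - 0.2072 + 0.4546 = -1.1821
Step 4: Primal residual = |-0.2072 + 0.4546| = 0.2474


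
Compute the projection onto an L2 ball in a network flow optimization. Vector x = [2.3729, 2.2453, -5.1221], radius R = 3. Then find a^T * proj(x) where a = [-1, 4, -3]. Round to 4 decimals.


Step 1: Compute ||x|| (intermediates to 6 decimals).
||x|| = sqrt(2.3729^2 + 2.2453^2 + (-5.1221)^2) = 6.07519
Step 2: Project.
Since ||x|| > R, scale = R/||x|| = 3/6.07519 = 0.493812, proj(x) = scale * x
proj(x) = [1.171766, 1.108756, -2.529354]
Step 3: Dot product.
a^T * proj(x) = -1*1.171766 + 4*1.108756 - 3*(-2.529354) = 10.8513


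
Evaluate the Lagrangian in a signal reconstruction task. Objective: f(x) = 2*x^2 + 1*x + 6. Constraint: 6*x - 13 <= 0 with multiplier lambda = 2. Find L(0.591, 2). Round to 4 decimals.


Step 1: Evaluate f(x).
f(0.591) = 2*0.591^2 + 1*0.591 + 6 = 7.2896
Step 2: Evaluate g(x).
g(0.591) = 6*0.591 - 13 = -9.454
Step 3: Compute Lagrangian.
L = 7.2896 + 2*-9.454 = -11.6184


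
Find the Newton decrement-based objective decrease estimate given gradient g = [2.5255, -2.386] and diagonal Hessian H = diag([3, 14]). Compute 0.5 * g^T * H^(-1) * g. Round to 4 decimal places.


Step 1: H is diagonal, so H^(-1) * g = [0.8418, -0.1704].
Step 2: g^T H^(-1) g = sum_i g_i^2 / H_ii
  = (2.5255)^2/3 + (-2.386)^2/14
  = 2.1261 + 0.4066 = 2.5327
Step 3: Objective decrease = 0.5 * g^T H^(-1) g = 1.2663


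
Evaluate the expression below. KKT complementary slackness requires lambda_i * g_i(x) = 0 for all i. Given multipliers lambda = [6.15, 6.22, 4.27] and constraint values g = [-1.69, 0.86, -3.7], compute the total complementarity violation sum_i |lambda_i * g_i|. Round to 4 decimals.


KKT complementary slackness check:
lambda_1 * g_1 = 6.15 * -1.69 = -10.3935
lambda_2 * g_2 = 6.22 * 0.86 = 5.3492
lambda_3 * g_3 = 4.27 * -3.7 = -15.799
Total violation = 10.3935 + 5.3492 + 15.799 = 31.5417


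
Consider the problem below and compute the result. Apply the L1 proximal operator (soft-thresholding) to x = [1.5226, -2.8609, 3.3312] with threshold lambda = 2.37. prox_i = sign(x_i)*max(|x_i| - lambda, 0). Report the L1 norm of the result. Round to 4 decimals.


Soft-thresholding with lambda = 2.37:
prox(1.5226) = sign(1.5226)*max(|1.5226| - 2.37, 0) = 0.0
prox(-2.8609) = sign(-2.8609)*max(|-2.8609| - 2.37, 0) = -0.4909
prox(3.3312) = sign(3.3312)*max(|3.3312| - 2.37, 0) = 0.9612
prox(x) = [0.0, -0.4909, 0.9612]
||prox(x)||_1 = 0.0 + 0.4909 + 0.9612 = 1.4521


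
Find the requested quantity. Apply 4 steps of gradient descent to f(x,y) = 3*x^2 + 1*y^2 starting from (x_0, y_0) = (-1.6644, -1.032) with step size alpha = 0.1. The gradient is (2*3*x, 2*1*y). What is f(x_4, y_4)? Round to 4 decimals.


Gradient descent on f(x,y) = 3*x^2 + 1*y^2.
Starting point: (-1.6644, -1.032), alpha = 0.1
Step 1: grad_x = 2*3*-1.6644 = -9.9864, grad_y = 2*1*-1.032 = -2.064
  x_1 = -1.6644 - 0.1*-9.9864 = -0.6658
  y_1 = -1.032 - 0.1*-2.064 = -0.8256
Step 2: grad_x = 2*3*-0.6658 = -3.9946, grad_y = 2*1*-0.8256 = -1.6512
  x_2 = -0.6658 - 0.1*-3.9946 = -0.2663
  y_2 = -0.8256 - 0.1*-1.6512 = -0.6605
Step 3: grad_x = 2*3*-0.2663 = -1.5978, grad_y = 2*1*-0.6605 = -1.321
  x_3 = -0.2663 - 0.1*-1.5978 = -0.1065
  y_3 = -0.6605 - 0.1*-1.321 = -0.5284
Step 4: grad_x = 2*3*-0.1065 = -0.6391, grad_y = 2*1*-0.5284 = -1.0568
  x_4 = -0.1065 - 0.1*-0.6391 = -0.0426
  y_4 = -0.5284 - 0.1*-1.0568 = -0.4227
f(-0.0426, -0.4227) = 3*(-0.0426)^2 + 1*(-0.4227)^2 = 0.1841


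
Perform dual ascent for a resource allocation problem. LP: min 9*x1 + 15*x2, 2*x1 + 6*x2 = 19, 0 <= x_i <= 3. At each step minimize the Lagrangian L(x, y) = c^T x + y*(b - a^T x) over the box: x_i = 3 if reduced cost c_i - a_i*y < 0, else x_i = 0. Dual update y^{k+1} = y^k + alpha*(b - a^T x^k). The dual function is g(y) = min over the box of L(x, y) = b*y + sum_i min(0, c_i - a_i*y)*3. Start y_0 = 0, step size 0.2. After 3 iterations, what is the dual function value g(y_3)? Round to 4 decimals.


Dual ascent for LP: min 9*x1 + 15*x2, 2*x1 + 6*x2 = 19, 0 <= x_i <= 3
Step 1: y^k = 0.0, reduced costs: (9.0, 15.0)
  x^k = (0.0, 0.0), subgradient = b - a^T x = 19.0
  y^{k+1} = 0.0 + 0.2*19.0 = 3.8
Step 2: y^k = 3.8, reduced costs: (1.4, -7.8)
  x^k = (0.0, 3.0), subgradient = b - a^T x = 1.0
  y^{k+1} = 3.8 + 0.2*1.0 = 4.0
Step 3: y^k = 4.0, reduced costs: (1.0, -9.0)
  x^k = (0.0, 3.0), subgradient = b - a^T x = 1.0
  y^{k+1} = 4.0 + 0.2*1.0 = 4.2
Dual objective at y_3 = 4.2: reduced costs (0.6, -10.2), box minimizer x = (0.0, 3.0)
g(y_3) = b*y + (c1 - a1*y)*x1 + (c2 - a2*y)*x2 = 19*4.2 + 0.6*0.0 + (-10.2)*3.0 = 79.8 + 0.0 - 30.6 = 49.2


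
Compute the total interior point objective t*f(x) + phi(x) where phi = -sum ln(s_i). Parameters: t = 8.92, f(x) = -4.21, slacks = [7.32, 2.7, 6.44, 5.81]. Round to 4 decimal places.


Step 1: Compute log-barrier.
ln values: [1.9906, 0.9933, 1.8625, 1.7596]
phi = -(1.9906 + 0.9933 + 1.8625 + 1.7596) = -6.606
Step 2: Compute augmented objective.
t*f(x) = 8.92*-4.21 = -37.5532
Total = -37.5532 - 6.606 = -44.1592


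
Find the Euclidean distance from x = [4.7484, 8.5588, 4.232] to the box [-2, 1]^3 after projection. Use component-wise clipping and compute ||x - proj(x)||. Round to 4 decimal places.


Project each component onto [-2, 1].
clip(4.7484) = 1.0, clip(8.5588) = 1.0, clip(4.232) = 1.0
Projection = [1.0, 1.0, 1.0]
Squared diffs: [14.0505, 57.1355, 10.4458]
Distance = sqrt(81.6318) = 9.035


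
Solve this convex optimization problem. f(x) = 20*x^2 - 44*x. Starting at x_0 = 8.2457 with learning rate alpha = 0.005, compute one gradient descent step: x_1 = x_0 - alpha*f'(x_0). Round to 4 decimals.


We compute the gradient at x_0 and apply the update.
f'(x) = 40*x - 44
f'(8.2457) = 40*8.2457 - 44 = 285.828
x_1 = 8.2457 - 0.005*285.828 = 6.8166


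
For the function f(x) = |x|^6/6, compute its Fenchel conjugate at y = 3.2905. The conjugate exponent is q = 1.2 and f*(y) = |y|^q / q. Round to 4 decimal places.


The conjugate exponent q satisfies 1/p + 1/q = 1.
p = 6, so q = 6/(6 - 1) = 1.2
|y|^q = 3.2905^1.2 = 4.1756
f*(3.2905) = 4.1756 / 1.2 = 3.4796


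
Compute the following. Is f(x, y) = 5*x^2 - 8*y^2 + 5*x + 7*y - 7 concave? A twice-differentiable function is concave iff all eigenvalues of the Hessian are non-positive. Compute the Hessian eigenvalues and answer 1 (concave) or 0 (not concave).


The Hessian of f(x,y) = 5*x^2 - 8*y^2 + 5*x + 7*y - 7 is:
H = [[10, 0], [0, -16]]
Trace = 10 - 16 = -6
Determinant = 10*-16 - (0)^2 = -160
Discriminant = (-6)^2 - 4*-160 = 676.0
Eigenvalues: lambda_1 = -16.0, lambda_2 = 10.0
The function is not concave.

0


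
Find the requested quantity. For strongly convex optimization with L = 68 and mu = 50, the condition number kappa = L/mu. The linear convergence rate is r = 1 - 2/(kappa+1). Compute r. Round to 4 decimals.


Step 1: Compute the condition number.
kappa = L/mu = 68/50 = 1.36
Step 2: Compute the convergence rate.
r = 1 - 2/(kappa + 1) = 1 - 2*mu/(L + mu) = (L - mu)/(L + mu) = 18/118 = 0.1525


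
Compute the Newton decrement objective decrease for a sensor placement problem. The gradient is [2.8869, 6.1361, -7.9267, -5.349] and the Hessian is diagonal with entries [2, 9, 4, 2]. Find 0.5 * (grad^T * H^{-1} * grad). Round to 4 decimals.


Step 1: H is diagonal, so H^(-1) * g = [1.4435, 0.6818, -1.9817, -2.6745].
Step 2: g^T H^(-1) g = sum_i g_i^2 / H_ii
  = (2.8869)^2/2 + (6.1361)^2/9 + (-7.9267)^2/4 + (-5.349)^2/2
  = 4.1671 + 4.1835 + 15.7081 + 14.3059 = 38.3647
Step 3: Objective decrease = 0.5 * g^T H^(-1) g = 19.1823


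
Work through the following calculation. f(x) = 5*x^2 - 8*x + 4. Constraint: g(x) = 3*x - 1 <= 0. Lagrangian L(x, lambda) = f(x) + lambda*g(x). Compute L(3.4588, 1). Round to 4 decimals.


Step 1: Evaluate f(x).
f(3.4588) = 5*3.4588^2 - 8*3.4588 + 4 = 36.1461
Step 2: Evaluate g(x).
g(3.4588) = 3*3.4588 - 1 = 9.3764
Step 3: Compute Lagrangian.
L = 36.1461 + 1*9.3764 = 45.5225


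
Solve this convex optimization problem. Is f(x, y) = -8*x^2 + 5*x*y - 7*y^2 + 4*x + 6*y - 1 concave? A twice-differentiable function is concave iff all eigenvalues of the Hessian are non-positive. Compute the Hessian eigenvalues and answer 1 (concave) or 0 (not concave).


The Hessian of f(x,y) = -8*x^2 + 5*x*y - 7*y^2 + 4*x + 6*y - 1 is:
H = [[-16, 5], [5, -14]]
Trace = -16 - 14 = -30
Determinant = -16*-14 - (5)^2 = 199
Discriminant = (-30)^2 - 4*199 = 104.0
Eigenvalues: lambda_1 = -20.099, lambda_2 = -9.901
The function is concave.

1


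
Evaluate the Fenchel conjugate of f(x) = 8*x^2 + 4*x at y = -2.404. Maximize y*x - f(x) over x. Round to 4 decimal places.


f*(y) = sup_x {y*x - a*x^2 - b*x} = sup_x {(y-b)*x - a*x^2}
FOC: (y - b) - 2a*x = 0 => x* = (y - b)/(2a)
x* = (-2.404 - 4)/(2*8) = -0.4003
f*(-2.404) = (y-b)^2/(4a) = (-2.404 - 4)^2/(4*8)
= 41.0112/32 = 1.2816


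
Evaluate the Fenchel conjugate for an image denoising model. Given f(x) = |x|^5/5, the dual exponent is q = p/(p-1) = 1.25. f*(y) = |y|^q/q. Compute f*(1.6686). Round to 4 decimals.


The conjugate exponent q satisfies 1/p + 1/q = 1.
p = 5, so q = 5/(5 - 1) = 1.25
|y|^q = 1.6686^1.25 = 1.8964
f*(1.6686) = 1.8964 / 1.25 = 1.5172


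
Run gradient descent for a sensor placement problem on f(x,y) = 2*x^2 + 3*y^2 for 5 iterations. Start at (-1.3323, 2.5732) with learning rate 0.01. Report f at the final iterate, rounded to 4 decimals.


Gradient descent on f(x,y) = 2*x^2 + 3*y^2.
Starting point: (-1.3323, 2.5732), alpha = 0.01
Step 1: grad_x = 2*2*-1.3323 = -5.3292, grad_y = 2*3*2.5732 = 15.4392
  x_1 = -1.3323 - 0.01*-5.3292 = -1.279
  y_1 = 2.5732 - 0.01*15.4392 = 2.4188
Step 2: grad_x = 2*2*-1.279 = -5.116, grad_y = 2*3*2.4188 = 14.5128
  x_2 = -1.279 - 0.01*-5.116 = -1.2278
  y_2 = 2.4188 - 0.01*14.5128 = 2.2737
Step 3: grad_x = 2*2*-1.2278 = -4.9114, grad_y = 2*3*2.2737 = 13.6421
  x_3 = -1.2278 - 0.01*-4.9114 = -1.1787
  y_3 = 2.2737 - 0.01*13.6421 = 2.1373
Step 4: grad_x = 2*2*-1.1787 = -4.7149, grad_y = 2*3*2.1373 = 12.8236
  x_4 = -1.1787 - 0.01*-4.7149 = -1.1316
  y_4 = 2.1373 - 0.01*12.8236 = 2.009
Step 5: grad_x = 2*2*-1.1316 = -4.5263, grad_y = 2*3*2.009 = 12.0541
  x_5 = -1.1316 - 0.01*-4.5263 = -1.0863
  y_5 = 2.009 - 0.01*12.0541 = 1.8885
f(-1.0863, 1.8885) = 2*(-1.0863)^2 + 3*1.8885^2 = 13.0593


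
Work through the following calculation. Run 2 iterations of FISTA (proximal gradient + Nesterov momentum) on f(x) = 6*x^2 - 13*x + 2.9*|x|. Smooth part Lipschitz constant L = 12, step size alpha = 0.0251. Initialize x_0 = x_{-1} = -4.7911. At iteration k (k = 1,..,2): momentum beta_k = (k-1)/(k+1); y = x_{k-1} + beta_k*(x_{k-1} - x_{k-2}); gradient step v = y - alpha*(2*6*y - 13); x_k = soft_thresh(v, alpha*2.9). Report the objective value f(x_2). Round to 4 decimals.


FISTA on f(x) = 6*x^2 - 13*x + 2.9*|x|
L = 12, alpha = 0.0251
Iteration 1: beta = 0.0, y = -4.7911 + 0.0*(-4.7911 + 4.7911) = -4.7911
  grad(y) = -70.4932, v = y - alpha*grad = -3.0217
  prox(v) = soft_thresh(-3.0217, 0.0728) = -2.9489
Iteration 2: beta = 0.3333, y = -2.9489 + 0.3333*(-2.9489 + 4.7911) = -2.3349
  grad(y) = -41.0185, v = y - alpha*grad = -1.3053
  prox(v) = soft_thresh(-1.3053, 0.0728) = -1.2325
f(x_2) = 6*(-1.2325)^2 - 13*(-1.2325) + 2.9*|-1.2325| = 28.7117


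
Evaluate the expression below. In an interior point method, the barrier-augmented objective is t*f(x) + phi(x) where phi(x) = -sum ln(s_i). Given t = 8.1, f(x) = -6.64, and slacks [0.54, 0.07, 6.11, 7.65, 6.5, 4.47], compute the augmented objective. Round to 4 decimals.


Step 1: Compute log-barrier.
ln values: [-0.6162, -2.6593, 1.8099, 2.0347, 1.8718, 1.4974]
phi = -(-0.6162 - 2.6593 + 1.8099 + 2.0347 + 1.8718 + 1.4974) = -3.9384
Step 2: Compute augmented objective.
t*f(x) = 8.1*-6.64 = -53.784
Total = -53.784 - 3.9384 = -57.7224


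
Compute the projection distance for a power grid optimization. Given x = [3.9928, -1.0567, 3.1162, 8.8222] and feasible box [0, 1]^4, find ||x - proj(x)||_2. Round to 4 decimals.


Project each component onto [0, 1].
clip(3.9928) = 1.0, clip(-1.0567) = 0.0, clip(3.1162) = 1.0, clip(8.8222) = 1.0
Projection = [1.0, 0.0, 1.0, 1.0]
Squared diffs: [8.9569, 1.1166, 4.4783, 61.1868]
Distance = sqrt(75.7386) = 8.7028


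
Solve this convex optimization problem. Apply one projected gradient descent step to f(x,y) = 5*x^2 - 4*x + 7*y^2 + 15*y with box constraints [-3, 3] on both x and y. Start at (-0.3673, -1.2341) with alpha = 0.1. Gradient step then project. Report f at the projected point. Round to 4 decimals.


Step 1: Compute gradient at (-0.3673, -1.2341).
grad_x = 2*5*-0.3673 - 4 = -7.673
grad_y = 2*7*-1.2341 + 15 = -2.2774
Step 2: Gradient step.
x_raw = -0.3673 - 0.1*-7.673 = 0.4
y_raw = -1.2341 - 0.1*-2.2774 = -1.0064
Step 3: Project onto [-3, 3].
x_proj = clip(0.4) = 0.4
y_proj = clip(-1.0064) = -1.0064
Step 4: Evaluate f.
f(0.4, -1.0064) = -8.8061


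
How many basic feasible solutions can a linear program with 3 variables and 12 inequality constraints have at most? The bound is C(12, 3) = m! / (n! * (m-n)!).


Each vertex corresponds to some choice of n active constraints out of m, so the number of vertices is at most C(m, n) = m! / (n!(m-n)!).
m = 12, n = 3
Numerator: 12 * 11 * 10
Denominator: 3! = 6
C(12, 3) = 220


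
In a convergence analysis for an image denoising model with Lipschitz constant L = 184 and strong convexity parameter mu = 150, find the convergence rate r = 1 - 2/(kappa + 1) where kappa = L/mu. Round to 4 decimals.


Step 1: Compute the condition number.
kappa = L/mu = 184/150 = 1.2267
Step 2: Compute the convergence rate.
r = 1 - 2/(kappa + 1) = 1 - 2*mu/(L + mu) = (L - mu)/(L + mu) = 34/334 = 0.1018


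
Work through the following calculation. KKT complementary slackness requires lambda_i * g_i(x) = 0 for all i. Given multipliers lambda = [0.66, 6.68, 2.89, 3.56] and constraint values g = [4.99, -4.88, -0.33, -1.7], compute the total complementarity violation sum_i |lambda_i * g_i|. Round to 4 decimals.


KKT complementary slackness check:
lambda_1 * g_1 = 0.66 * 4.99 = 3.2934
lambda_2 * g_2 = 6.68 * -4.88 = -32.5984
lambda_3 * g_3 = 2.89 * -0.33 = -0.9537
lambda_4 * g_4 = 3.56 * -1.7 = -6.052
Total violation = 3.2934 + 32.5984 + 0.9537 + 6.052 = 42.8975


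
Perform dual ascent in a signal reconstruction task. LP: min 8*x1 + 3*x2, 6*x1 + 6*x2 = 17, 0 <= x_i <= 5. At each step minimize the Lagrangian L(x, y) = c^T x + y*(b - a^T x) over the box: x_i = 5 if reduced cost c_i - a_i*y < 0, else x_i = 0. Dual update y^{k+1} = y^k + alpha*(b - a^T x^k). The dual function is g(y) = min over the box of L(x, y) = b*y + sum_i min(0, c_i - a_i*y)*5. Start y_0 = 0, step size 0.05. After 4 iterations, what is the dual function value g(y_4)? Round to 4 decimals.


Dual ascent for LP: min 8*x1 + 3*x2, 6*x1 + 6*x2 = 17, 0 <= x_i <= 5
Step 1: y^k = 0.0, reduced costs: (8.0, 3.0)
  x^k = (0.0, 0.0), subgradient = b - a^T x = 17.0
  y^{k+1} = 0.0 + 0.05*17.0 = 0.85
Step 2: y^k = 0.85, reduced costs: (2.9, -2.1)
  x^k = (0.0, 5.0), subgradient = b - a^T x = -13.0
  y^{k+1} = 0.85 + 0.05*-13.0 = 0.2
Step 3: y^k = 0.2, reduced costs: (6.8, 1.8)
  x^k = (0.0, 0.0), subgradient = b - a^T x = 17.0
  y^{k+1} = 0.2 + 0.05*17.0 = 1.05
Step 4: y^k = 1.05, reduced costs: (1.7, -3.3)
  x^k = (0.0, 5.0), subgradient = b - a^T x = -13.0
  y^{k+1} = 1.05 + 0.05*-13.0 = 0.4
Dual objective at y_4 = 0.4: reduced costs (5.6, 0.6), box minimizer x = (0.0, 0.0)
g(y_4) = b*y + (c1 - a1*y)*x1 + (c2 - a2*y)*x2 = 17*0.4 + 5.6*0.0 + 0.6*0.0 = 6.8 + 0.0 + 0.0 = 6.8


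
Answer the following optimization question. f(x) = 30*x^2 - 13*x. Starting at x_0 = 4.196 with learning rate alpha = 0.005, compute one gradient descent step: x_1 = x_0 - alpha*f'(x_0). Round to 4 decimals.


We compute the gradient at x_0 and apply the update.
f'(x) = 60*x - 13
f'(4.196) = 60*4.196 - 13 = 238.76
x_1 = 4.196 - 0.005*238.76 = 3.0022


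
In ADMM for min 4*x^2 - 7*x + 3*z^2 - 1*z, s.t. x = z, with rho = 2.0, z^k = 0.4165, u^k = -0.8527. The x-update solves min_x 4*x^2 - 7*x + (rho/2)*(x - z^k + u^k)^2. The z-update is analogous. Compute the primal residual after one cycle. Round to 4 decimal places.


ADMM iteration with rho = 2.0, z^k = 0.4165, u^k = -0.8527
Step 1: x-update.
Minimize 4*x^2 - 7*x + (2.0/2)*(x - 0.4165 - 0.8527)^2
FOC: (2*4 + 2.0)*x = 7 + 2.0*(0.4165 + 0.8527)
x^{k+1} = 0.9538
Step 2: z-update.
Minimize 3*z^2 - 1*z + (2.0/2)*(0.9538 - z - 0.8527)^2
FOC: (2*3 + 2.0)*z = 1 + 2.0*(0.9538 - 0.8527)
z^{k+1} = 0.1503
Step 3: u-update.
u^{k+1} = -0.8527 + 0.9538 - 0.1503 = -0.0491
Step 4: Primal residual = |0.9538 - 0.1503| = 0.8036


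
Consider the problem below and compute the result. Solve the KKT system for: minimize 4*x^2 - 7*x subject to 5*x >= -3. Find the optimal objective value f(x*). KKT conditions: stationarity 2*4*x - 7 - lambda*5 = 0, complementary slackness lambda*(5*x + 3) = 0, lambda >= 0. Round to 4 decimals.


Step 1: Try lambda = 0 (constraint inactive).
Stationarity: 2*4*x - 7 = 0
x* = 7/(2*4) = 0.875
Check constraint: 5*0.875 = 4.375 >= -3 -- satisfied.
Step 2: Compute optimal value.
f(x*) = 4*0.875^2 - 7*0.875 = -3.0625


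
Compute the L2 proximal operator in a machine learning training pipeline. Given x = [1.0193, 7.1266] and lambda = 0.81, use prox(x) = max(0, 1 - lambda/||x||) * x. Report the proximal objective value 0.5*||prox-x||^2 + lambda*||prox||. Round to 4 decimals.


Step 1: Compute ||x||.
||x|| = 7.1991
Step 2: Compute scaling factor.
scale = max(0, 1 - 0.81/7.1991) = 0.8875
Step 3: prox(x) = [0.9046, 6.3248]
||prox(x)|| = 6.3891
Step 4: Proximal objective.
0.5*||prox-x||^2 = 0.3281
lambda*||prox|| = 5.1752
Total = 5.5032


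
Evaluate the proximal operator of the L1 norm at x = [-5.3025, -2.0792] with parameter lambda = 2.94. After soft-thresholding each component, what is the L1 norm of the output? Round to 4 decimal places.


Soft-thresholding with lambda = 2.94:
prox(-5.3025) = sign(-5.3025)*max(|-5.3025| - 2.94, 0) = -2.3625
prox(-2.0792) = sign(-2.0792)*max(|-2.0792| - 2.94, 0) = 0.0
prox(x) = [-2.3625, 0.0]
||prox(x)||_1 = 2.3625 + 0.0 = 2.3625


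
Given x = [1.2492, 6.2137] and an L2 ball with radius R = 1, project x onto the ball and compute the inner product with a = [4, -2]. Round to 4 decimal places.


Step 1: Compute ||x|| (intermediates to 6 decimals).
||x|| = sqrt(1.2492^2 + 6.2137^2) = 6.338026
Step 2: Project.
Since ||x|| > R, scale = R/||x|| = 1/6.338026 = 0.157778, proj(x) = scale * x
proj(x) = [0.197096, 0.980385]
Step 3: Dot product.
a^T * proj(x) = 4*0.197096 - 2*0.980385 = -1.1724


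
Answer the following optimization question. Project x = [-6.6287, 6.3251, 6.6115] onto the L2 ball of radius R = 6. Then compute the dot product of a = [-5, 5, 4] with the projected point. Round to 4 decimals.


Step 1: Compute ||x|| (intermediates to 6 decimals).
||x|| = sqrt((-6.6287)^2 + 6.3251^2 + 6.6115^2) = 11.298605
Step 2: Project.
Since ||x|| > R, scale = R/||x|| = 6/11.298605 = 0.531039, proj(x) = scale * x
proj(x) = [-3.520098, 3.358875, 3.510964]
Step 3: Dot product.
a^T * proj(x) = -5*(-3.520098) + 5*3.358875 + 4*3.510964 = 48.4387


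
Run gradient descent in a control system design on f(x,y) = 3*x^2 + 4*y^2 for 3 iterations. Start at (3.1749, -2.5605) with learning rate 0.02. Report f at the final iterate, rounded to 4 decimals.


Gradient descent on f(x,y) = 3*x^2 + 4*y^2.
Starting point: (3.1749, -2.5605), alpha = 0.02
Step 1: grad_x = 2*3*3.1749 = 19.0494, grad_y = 2*4*-2.5605 = -20.484
  x_1 = 3.1749 - 0.02*19.0494 = 2.7939
  y_1 = -2.5605 - 0.02*-20.484 = -2.1508
Step 2: grad_x = 2*3*2.7939 = 16.7635, grad_y = 2*4*-2.1508 = -17.2066
  x_2 = 2.7939 - 0.02*16.7635 = 2.4586
  y_2 = -2.1508 - 0.02*-17.2066 = -1.8067
Step 3: grad_x = 2*3*2.4586 = 14.7519, grad_y = 2*4*-1.8067 = -14.4535
  x_3 = 2.4586 - 0.02*14.7519 = 2.1636
  y_3 = -1.8067 - 0.02*-14.4535 = -1.5176
f(2.1636, -1.5176) = 3*2.1636^2 + 4*(-1.5176)^2 = 23.2562


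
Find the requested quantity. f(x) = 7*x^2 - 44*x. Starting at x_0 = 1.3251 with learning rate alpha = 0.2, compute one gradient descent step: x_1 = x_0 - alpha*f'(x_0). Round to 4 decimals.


We compute the gradient at x_0 and apply the update.
f'(x) = 14*x - 44
f'(1.3251) = 14*1.3251 - 44 = -25.4486
x_1 = 1.3251 - 0.2*-25.4486 = 6.4148


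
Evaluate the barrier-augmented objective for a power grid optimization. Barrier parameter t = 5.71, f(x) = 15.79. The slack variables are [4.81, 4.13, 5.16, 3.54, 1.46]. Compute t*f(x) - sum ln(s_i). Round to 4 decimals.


Step 1: Compute log-barrier.
ln values: [1.5707, 1.4183, 1.6409, 1.2641, 0.3784]
phi = -(1.5707 + 1.4183 + 1.6409 + 1.2641 + 0.3784) = -6.2725
Step 2: Compute augmented objective.
t*f(x) = 5.71*15.79 = 90.1609
Total = 90.1609 - 6.2725 = 83.8884


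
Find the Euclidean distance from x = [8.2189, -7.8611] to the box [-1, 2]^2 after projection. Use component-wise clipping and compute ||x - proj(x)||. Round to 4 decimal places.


Project each component onto [-1, 2].
clip(8.2189) = 2.0, clip(-7.8611) = -1.0
Projection = [2.0, -1.0]
Squared diffs: [38.6747, 47.0747]
Distance = sqrt(85.7494) = 9.2601


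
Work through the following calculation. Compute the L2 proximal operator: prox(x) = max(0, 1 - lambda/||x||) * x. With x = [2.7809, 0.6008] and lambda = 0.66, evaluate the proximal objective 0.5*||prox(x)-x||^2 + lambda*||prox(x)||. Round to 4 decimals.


Step 1: Compute ||x||.
||x|| = 2.8451
Step 2: Compute scaling factor.
scale = max(0, 1 - 0.66/2.8451) = 0.768
Step 3: prox(x) = [2.1358, 0.4614]
||prox(x)|| = 2.1851
Step 4: Proximal objective.
0.5*||prox-x||^2 = 0.2178
lambda*||prox|| = 1.4422
Total = 1.6599


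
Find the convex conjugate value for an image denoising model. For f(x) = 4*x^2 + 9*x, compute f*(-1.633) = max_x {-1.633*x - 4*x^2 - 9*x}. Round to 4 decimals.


f*(y) = sup_x {y*x - a*x^2 - b*x} = sup_x {(y-b)*x - a*x^2}
FOC: (y - b) - 2a*x = 0 => x* = (y - b)/(2a)
x* = (-1.633 - 9)/(2*4) = -1.3291
f*(-1.633) = (y-b)^2/(4a) = (-1.633 - 9)^2/(4*4)
= 113.0607/16 = 7.0663


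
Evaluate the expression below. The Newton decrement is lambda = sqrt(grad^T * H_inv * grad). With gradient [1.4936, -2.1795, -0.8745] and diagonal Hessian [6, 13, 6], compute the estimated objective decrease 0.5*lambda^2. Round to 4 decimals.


Step 1: H is diagonal, so H^(-1) * g = [0.2489, -0.1677, -0.1458].
Step 2: g^T H^(-1) g = sum_i g_i^2 / H_ii
  = (1.4936)^2/6 + (-2.1795)^2/13 + (-0.8745)^2/6
  = 0.3718 + 0.3654 + 0.1275 = 0.8647
Step 3: Objective decrease = 0.5 * g^T H^(-1) g = 0.4323


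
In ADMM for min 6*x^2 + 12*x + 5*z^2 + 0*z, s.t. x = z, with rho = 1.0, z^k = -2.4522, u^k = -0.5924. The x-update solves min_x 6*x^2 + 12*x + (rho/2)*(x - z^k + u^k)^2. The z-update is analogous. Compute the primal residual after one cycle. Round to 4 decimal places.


ADMM iteration with rho = 1.0, z^k = -2.4522, u^k = -0.5924
Step 1: x-update.
Minimize 6*x^2 + 12*x + (1.0/2)*(x + 2.4522 - 0.5924)^2
FOC: (2*6 + 1.0)*x = -12 + 1.0*(-2.4522 + 0.5924)
x^{k+1} = -1.0661
Step 2: z-update.
Minimize 5*z^2 + 0*z + (1.0/2)*(-1.0661 - z - 0.5924)^2
FOC: (2*5 + 1.0)*z = 0 + 1.0*(-1.0661 - 0.5924)
z^{k+1} = -0.1508
Step 3: u-update.
u^{k+1} = -0.5924 - 1.0661 + 0.1508 = -1.5078
Step 4: Primal residual = |-1.0661 + 0.1508| = 0.9154


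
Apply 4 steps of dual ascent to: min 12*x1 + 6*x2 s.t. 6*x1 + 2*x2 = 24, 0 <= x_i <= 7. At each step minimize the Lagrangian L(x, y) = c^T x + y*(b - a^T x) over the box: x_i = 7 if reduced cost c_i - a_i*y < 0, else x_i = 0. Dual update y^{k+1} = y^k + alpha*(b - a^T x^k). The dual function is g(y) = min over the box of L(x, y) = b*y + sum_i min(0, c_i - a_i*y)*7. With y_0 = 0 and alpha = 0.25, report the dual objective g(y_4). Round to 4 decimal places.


Dual ascent for LP: min 12*x1 + 6*x2, 6*x1 + 2*x2 = 24, 0 <= x_i <= 7
Step 1: y^k = 0.0, reduced costs: (12.0, 6.0)
  x^k = (0.0, 0.0), subgradient = b - a^T x = 24.0
  y^{k+1} = 0.0 + 0.25*24.0 = 6.0
Step 2: y^k = 6.0, reduced costs: (-24.0, -6.0)
  x^k = (7.0, 7.0), subgradient = b - a^T x = -32.0
  y^{k+1} = 6.0 + 0.25*-32.0 = -2.0
Step 3: y^k = -2.0, reduced costs: (24.0, 10.0)
  x^k = (0.0, 0.0), subgradient = b - a^T x = 24.0
  y^{k+1} = -2.0 + 0.25*24.0 = 4.0
Step 4: y^k = 4.0, reduced costs: (-12.0, -2.0)
  x^k = (7.0, 7.0), subgradient = b - a^T x = -32.0
  y^{k+1} = 4.0 + 0.25*-32.0 = -4.0
Dual objective at y_4 = -4.0: reduced costs (36.0, 14.0), box minimizer x = (0.0, 0.0)
g(y_4) = b*y + (c1 - a1*y)*x1 + (c2 - a2*y)*x2 = 24*(-4.0) + 36.0*0.0 + 14.0*0.0 = -96.0 + 0.0 + 0.0 = -96.0
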